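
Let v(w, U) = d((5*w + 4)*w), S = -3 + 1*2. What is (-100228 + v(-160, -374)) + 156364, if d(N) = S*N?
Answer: -71224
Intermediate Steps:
S = -1 (S = -3 + 2 = -1)
d(N) = -N
v(w, U) = -w*(4 + 5*w) (v(w, U) = -(5*w + 4)*w = -(4 + 5*w)*w = -w*(4 + 5*w))
(-100228 + v(-160, -374)) + 156364 = (-100228 - 1*(-160)*(4 + 5*(-160))) + 156364 = (-100228 - 1*(-160)*(4 - 800)) + 156364 = (-100228 - 1*(-160)*(-796)) + 156364 = (-100228 - 127360) + 156364 = -227588 + 156364 = -71224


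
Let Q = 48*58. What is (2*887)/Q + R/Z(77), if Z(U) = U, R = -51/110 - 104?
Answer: -4241291/5895120 ≈ -0.71946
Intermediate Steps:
R = -11491/110 (R = (1/110)*(-51) - 104 = -51/110 - 104 = -11491/110 ≈ -104.46)
Q = 2784
(2*887)/Q + R/Z(77) = (2*887)/2784 - 11491/110/77 = 1774*(1/2784) - 11491/110*1/77 = 887/1392 - 11491/8470 = -4241291/5895120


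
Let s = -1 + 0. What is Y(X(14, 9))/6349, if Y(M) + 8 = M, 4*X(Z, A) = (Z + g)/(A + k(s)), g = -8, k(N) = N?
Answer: -125/101584 ≈ -0.0012305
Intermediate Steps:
s = -1
X(Z, A) = (-8 + Z)/(4*(-1 + A)) (X(Z, A) = ((Z - 8)/(A - 1))/4 = ((-8 + Z)/(-1 + A))/4 = (-8 + Z)/(4*(-1 + A)))
Y(M) = -8 + M
Y(X(14, 9))/6349 = (-8 + (-8 + 14)/(4*(-1 + 9)))/6349 = (-8 + (1/4)*6/8)*(1/6349) = (-8 + (1/4)*(1/8)*6)*(1/6349) = (-8 + 3/16)*(1/6349) = -125/16*1/6349 = -125/101584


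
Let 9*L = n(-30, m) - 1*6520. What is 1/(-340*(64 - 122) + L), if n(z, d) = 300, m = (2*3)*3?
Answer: 9/171260 ≈ 5.2552e-5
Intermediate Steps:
m = 18 (m = 6*3 = 18)
L = -6220/9 (L = (300 - 1*6520)/9 = (300 - 6520)/9 = (⅑)*(-6220) = -6220/9 ≈ -691.11)
1/(-340*(64 - 122) + L) = 1/(-340*(64 - 122) - 6220/9) = 1/(-340*(-58) - 6220/9) = 1/(19720 - 6220/9) = 1/(171260/9) = 9/171260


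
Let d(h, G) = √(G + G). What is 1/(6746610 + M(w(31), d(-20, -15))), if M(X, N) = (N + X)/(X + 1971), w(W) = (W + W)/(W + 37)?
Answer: 30326228012263645/204599233183840150520041 - 2279530*I*√30/204599233183840150520041 ≈ 1.4822e-7 - 6.1024e-17*I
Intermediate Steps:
d(h, G) = √2*√G (d(h, G) = √(2*G) = √2*√G)
w(W) = 2*W/(37 + W) (w(W) = (2*W)/(37 + W) = 2*W/(37 + W))
M(X, N) = (N + X)/(1971 + X)
1/(6746610 + M(w(31), d(-20, -15))) = 1/(6746610 + (√2*√(-15) + 2*31/(37 + 31))/(1971 + 2*31/(37 + 31))) = 1/(6746610 + (√2*(I*√15) + 2*31/68)/(1971 + 2*31/68)) = 1/(6746610 + (I*√30 + 2*31*(1/68))/(1971 + 2*31*(1/68))) = 1/(6746610 + (I*√30 + 31/34)/(1971 + 31/34)) = 1/(6746610 + (31/34 + I*√30)/(67045/34)) = 1/(6746610 + 34*(31/34 + I*√30)/67045) = 1/(6746610 + (31/67045 + 34*I*√30/67045)) = 1/(452326467481/67045 + 34*I*√30/67045)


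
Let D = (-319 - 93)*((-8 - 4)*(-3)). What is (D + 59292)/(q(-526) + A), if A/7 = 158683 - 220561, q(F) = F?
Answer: -11115/108418 ≈ -0.10252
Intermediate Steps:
A = -433146 (A = 7*(158683 - 220561) = 7*(-61878) = -433146)
D = -14832 (D = -(-4944)*(-3) = -412*36 = -14832)
(D + 59292)/(q(-526) + A) = (-14832 + 59292)/(-526 - 433146) = 44460/(-433672) = 44460*(-1/433672) = -11115/108418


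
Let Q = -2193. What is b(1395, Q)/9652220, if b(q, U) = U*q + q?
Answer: -152892/482611 ≈ -0.31680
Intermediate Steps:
b(q, U) = q + U*q
b(1395, Q)/9652220 = (1395*(1 - 2193))/9652220 = (1395*(-2192))*(1/9652220) = -3057840*1/9652220 = -152892/482611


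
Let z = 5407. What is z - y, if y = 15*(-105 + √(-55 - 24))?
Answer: 6982 - 15*I*√79 ≈ 6982.0 - 133.32*I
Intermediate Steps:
y = -1575 + 15*I*√79 (y = 15*(-105 + √(-79)) = 15*(-105 + I*√79) = -1575 + 15*I*√79 ≈ -1575.0 + 133.32*I)
z - y = 5407 - (-1575 + 15*I*√79) = 5407 + (1575 - 15*I*√79) = 6982 - 15*I*√79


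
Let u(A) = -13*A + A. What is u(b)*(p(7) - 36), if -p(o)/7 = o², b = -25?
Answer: -113700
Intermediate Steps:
u(A) = -12*A
p(o) = -7*o²
u(b)*(p(7) - 36) = (-12*(-25))*(-7*7² - 36) = 300*(-7*49 - 36) = 300*(-343 - 36) = 300*(-379) = -113700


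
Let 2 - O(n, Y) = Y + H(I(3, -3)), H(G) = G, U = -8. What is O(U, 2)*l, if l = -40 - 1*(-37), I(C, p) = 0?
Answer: 0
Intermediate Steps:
l = -3 (l = -40 + 37 = -3)
O(n, Y) = 2 - Y (O(n, Y) = 2 - (Y + 0) = 2 - Y)
O(U, 2)*l = (2 - 1*2)*(-3) = (2 - 2)*(-3) = 0*(-3) = 0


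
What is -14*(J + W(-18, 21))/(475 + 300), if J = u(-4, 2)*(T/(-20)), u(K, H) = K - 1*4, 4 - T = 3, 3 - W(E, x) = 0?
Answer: -238/3875 ≈ -0.061419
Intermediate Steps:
W(E, x) = 3 (W(E, x) = 3 - 1*0 = 3 + 0 = 3)
T = 1 (T = 4 - 1*3 = 4 - 3 = 1)
u(K, H) = -4 + K (u(K, H) = K - 4 = -4 + K)
J = ⅖ (J = (-4 - 4)*(1/(-20)) = -8*(-1)/20 = -8*(-1/20) = ⅖ ≈ 0.40000)
-14*(J + W(-18, 21))/(475 + 300) = -14*(⅖ + 3)/(475 + 300) = -238/(5*775) = -14*17/3875 = -238/3875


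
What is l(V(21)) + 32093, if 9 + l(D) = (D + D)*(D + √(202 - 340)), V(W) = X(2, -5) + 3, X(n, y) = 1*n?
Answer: 32134 + 10*I*√138 ≈ 32134.0 + 117.47*I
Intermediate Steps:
X(n, y) = n
V(W) = 5 (V(W) = 2 + 3 = 5)
l(D) = -9 + 2*D*(D + I*√138) (l(D) = -9 + (D + D)*(D + √(202 - 340)) = -9 + (2*D)*(D + √(-138)) = -9 + (2*D)*(D + I*√138) = -9 + 2*D*(D + I*√138))
l(V(21)) + 32093 = (-9 + 2*5² + 2*I*5*√138) + 32093 = (-9 + 2*25 + 10*I*√138) + 32093 = (-9 + 50 + 10*I*√138) + 32093 = (41 + 10*I*√138) + 32093 = 32134 + 10*I*√138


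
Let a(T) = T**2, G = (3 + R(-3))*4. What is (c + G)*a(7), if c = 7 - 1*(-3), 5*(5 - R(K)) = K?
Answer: 10878/5 ≈ 2175.6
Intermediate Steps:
R(K) = 5 - K/5
G = 172/5 (G = (3 + (5 - 1/5*(-3)))*4 = (3 + (5 + 3/5))*4 = (3 + 28/5)*4 = (43/5)*4 = 172/5 ≈ 34.400)
c = 10 (c = 7 + 3 = 10)
(c + G)*a(7) = (10 + 172/5)*7**2 = (222/5)*49 = 10878/5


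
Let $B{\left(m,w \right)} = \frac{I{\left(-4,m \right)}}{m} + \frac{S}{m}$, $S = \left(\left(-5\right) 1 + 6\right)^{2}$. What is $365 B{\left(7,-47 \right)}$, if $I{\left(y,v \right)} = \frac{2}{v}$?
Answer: $\frac{3285}{49} \approx 67.041$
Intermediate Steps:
$S = 1$ ($S = \left(-5 + 6\right)^{2} = 1^{2} = 1$)
$B{\left(m,w \right)} = \frac{1}{m} + \frac{2}{m^{2}}$ ($B{\left(m,w \right)} = \frac{2 \frac{1}{m}}{m} + 1 \frac{1}{m} = \frac{2}{m^{2}} + \frac{1}{m} = \frac{1}{m} + \frac{2}{m^{2}}$)
$365 B{\left(7,-47 \right)} = 365 \frac{2 + 7}{49} = 365 \cdot \frac{1}{49} \cdot 9 = 365 \cdot \frac{9}{49} = \frac{3285}{49}$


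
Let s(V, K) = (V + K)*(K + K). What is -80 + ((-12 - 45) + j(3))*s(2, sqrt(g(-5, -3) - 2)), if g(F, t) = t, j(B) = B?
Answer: 460 - 216*I*sqrt(5) ≈ 460.0 - 482.99*I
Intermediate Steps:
s(V, K) = 2*K*(K + V) (s(V, K) = (K + V)*(2*K) = 2*K*(K + V))
-80 + ((-12 - 45) + j(3))*s(2, sqrt(g(-5, -3) - 2)) = -80 + ((-12 - 45) + 3)*(2*sqrt(-3 - 2)*(sqrt(-3 - 2) + 2)) = -80 + (-57 + 3)*(2*sqrt(-5)*(sqrt(-5) + 2)) = -80 - 108*I*sqrt(5)*(I*sqrt(5) + 2) = -80 - 108*I*sqrt(5)*(2 + I*sqrt(5))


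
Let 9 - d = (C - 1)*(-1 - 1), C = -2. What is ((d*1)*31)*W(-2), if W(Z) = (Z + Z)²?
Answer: 1488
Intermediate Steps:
d = 3 (d = 9 - (-2 - 1)*(-1 - 1) = 9 - (-3)*(-2) = 9 - 1*6 = 9 - 6 = 3)
W(Z) = 4*Z² (W(Z) = (2*Z)² = 4*Z²)
((d*1)*31)*W(-2) = ((3*1)*31)*(4*(-2)²) = (3*31)*(4*4) = 93*16 = 1488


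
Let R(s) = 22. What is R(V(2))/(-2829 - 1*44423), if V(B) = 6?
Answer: -11/23626 ≈ -0.00046559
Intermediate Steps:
R(V(2))/(-2829 - 1*44423) = 22/(-2829 - 1*44423) = 22/(-2829 - 44423) = 22/(-47252) = 22*(-1/47252) = -11/23626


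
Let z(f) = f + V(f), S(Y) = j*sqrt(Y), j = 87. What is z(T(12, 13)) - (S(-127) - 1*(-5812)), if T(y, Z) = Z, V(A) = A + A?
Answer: -5773 - 87*I*sqrt(127) ≈ -5773.0 - 980.44*I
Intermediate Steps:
V(A) = 2*A
S(Y) = 87*sqrt(Y)
z(f) = 3*f (z(f) = f + 2*f = 3*f)
z(T(12, 13)) - (S(-127) - 1*(-5812)) = 3*13 - (87*sqrt(-127) - 1*(-5812)) = 39 - (87*(I*sqrt(127)) + 5812) = 39 - (87*I*sqrt(127) + 5812) = 39 - (5812 + 87*I*sqrt(127)) = 39 + (-5812 - 87*I*sqrt(127)) = -5773 - 87*I*sqrt(127)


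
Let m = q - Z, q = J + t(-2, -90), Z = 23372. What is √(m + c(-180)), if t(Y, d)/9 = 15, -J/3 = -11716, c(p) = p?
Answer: √11731 ≈ 108.31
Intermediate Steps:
J = 35148 (J = -3*(-11716) = 35148)
t(Y, d) = 135 (t(Y, d) = 9*15 = 135)
q = 35283 (q = 35148 + 135 = 35283)
m = 11911 (m = 35283 - 1*23372 = 35283 - 23372 = 11911)
√(m + c(-180)) = √(11911 - 180) = √11731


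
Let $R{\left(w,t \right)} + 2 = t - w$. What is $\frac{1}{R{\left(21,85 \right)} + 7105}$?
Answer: $\frac{1}{7167} \approx 0.00013953$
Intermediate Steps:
$R{\left(w,t \right)} = -2 + t - w$ ($R{\left(w,t \right)} = -2 + \left(t - w\right) = -2 + t - w$)
$\frac{1}{R{\left(21,85 \right)} + 7105} = \frac{1}{\left(-2 + 85 - 21\right) + 7105} = \frac{1}{62 + 7105} = \frac{1}{7167}$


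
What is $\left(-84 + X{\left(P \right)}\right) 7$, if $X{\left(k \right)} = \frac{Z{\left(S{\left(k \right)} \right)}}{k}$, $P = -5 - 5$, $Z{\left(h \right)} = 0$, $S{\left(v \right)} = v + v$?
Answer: $-588$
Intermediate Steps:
$S{\left(v \right)} = 2 v$
$P = -10$
$X{\left(k \right)} = 0$ ($X{\left(k \right)} = \frac{0}{k} = 0$)
$\left(-84 + X{\left(P \right)}\right) 7 = \left(-84 + 0\right) 7 = \left(-84\right) 7 = -588$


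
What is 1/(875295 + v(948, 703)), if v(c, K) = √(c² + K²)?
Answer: 875295/766139944112 - √1392913/766139944112 ≈ 1.1409e-6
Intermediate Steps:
v(c, K) = √(K² + c²)
1/(875295 + v(948, 703)) = 1/(875295 + √(703² + 948²)) = 1/(875295 + √(494209 + 898704)) = 1/(875295 + √1392913)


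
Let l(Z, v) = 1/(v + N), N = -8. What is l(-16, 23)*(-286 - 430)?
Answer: -716/15 ≈ -47.733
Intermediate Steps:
l(Z, v) = 1/(-8 + v) (l(Z, v) = 1/(v - 8) = 1/(-8 + v))
l(-16, 23)*(-286 - 430) = (-286 - 430)/(-8 + 23) = -716/15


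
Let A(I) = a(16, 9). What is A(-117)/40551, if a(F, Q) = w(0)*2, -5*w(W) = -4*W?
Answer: 0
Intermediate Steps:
w(W) = 4*W/5 (w(W) = -(-4)*W/5 = 4*W/5)
a(F, Q) = 0 (a(F, Q) = ((4/5)*0)*2 = 0*2 = 0)
A(I) = 0
A(-117)/40551 = 0/40551 = 0*(1/40551) = 0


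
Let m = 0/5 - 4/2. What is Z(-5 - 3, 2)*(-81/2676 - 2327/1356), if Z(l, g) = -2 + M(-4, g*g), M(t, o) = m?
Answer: 528074/75597 ≈ 6.9854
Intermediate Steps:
m = -2 (m = 0*(⅕) - 4*½ = 0 - 2 = -2)
M(t, o) = -2
Z(l, g) = -4 (Z(l, g) = -2 - 2 = -4)
Z(-5 - 3, 2)*(-81/2676 - 2327/1356) = -4*(-81/2676 - 2327/1356) = -4*(-81*1/2676 - 2327*1/1356) = -4*(-27/892 - 2327/1356) = -4*(-264037/151194) = 528074/75597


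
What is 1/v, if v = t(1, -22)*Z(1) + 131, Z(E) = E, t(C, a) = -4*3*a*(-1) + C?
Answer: -1/132 ≈ -0.0075758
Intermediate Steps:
t(C, a) = C + 12*a (t(C, a) = -(-12)*a + C = 12*a + C = C + 12*a)
v = -132 (v = (1 + 12*(-22))*1 + 131 = (1 - 264)*1 + 131 = -263*1 + 131 = -263 + 131 = -132)
1/v = 1/(-132) = -1/132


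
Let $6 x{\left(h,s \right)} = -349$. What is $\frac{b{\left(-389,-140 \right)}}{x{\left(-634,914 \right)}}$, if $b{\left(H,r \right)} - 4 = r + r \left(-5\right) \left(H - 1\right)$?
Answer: $\frac{1638816}{349} \approx 4695.8$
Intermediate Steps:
$x{\left(h,s \right)} = - \frac{349}{6}$ ($x{\left(h,s \right)} = \frac{1}{6} \left(-349\right) = - \frac{349}{6}$)
$b{\left(H,r \right)} = 4 + r - 5 r \left(-1 + H\right)$ ($b{\left(H,r \right)} = 4 + \left(r + r \left(-5\right) \left(H - 1\right)\right) = 4 + \left(r + - 5 r \left(-1 + H\right)\right) = 4 - \left(- r + 5 r \left(-1 + H\right)\right) = 4 + r - 5 r \left(-1 + H\right)$)
$\frac{b{\left(-389,-140 \right)}}{x{\left(-634,914 \right)}} = \frac{4 + 6 \left(-140\right) - \left(-1945\right) \left(-140\right)}{- \frac{349}{6}} = \left(4 - 840 - 272300\right) \left(- \frac{6}{349}\right) = \left(-273136\right) \left(- \frac{6}{349}\right) = \frac{1638816}{349}$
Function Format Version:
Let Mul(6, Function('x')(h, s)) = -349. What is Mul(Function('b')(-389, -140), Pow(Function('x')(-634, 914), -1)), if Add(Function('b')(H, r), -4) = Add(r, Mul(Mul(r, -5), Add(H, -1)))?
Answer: Rational(1638816, 349) ≈ 4695.8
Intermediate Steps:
Function('x')(h, s) = Rational(-349, 6) (Function('x')(h, s) = Mul(Rational(1, 6), -349) = Rational(-349, 6))
Function('b')(H, r) = Add(4, r, Mul(-5, r, Add(-1, H))) (Function('b')(H, r) = Add(4, Add(r, Mul(Mul(r, -5), Add(H, -1)))) = Add(4, Add(r, Mul(Mul(-5, r), Add(-1, H)))) = Add(4, Add(r, Mul(-5, r, Add(-1, H)))) = Add(4, r, Mul(-5, r, Add(-1, H))))
Mul(Function('b')(-389, -140), Pow(Function('x')(-634, 914), -1)) = Mul(Add(4, Mul(6, -140), Mul(-5, -389, -140)), Pow(Rational(-349, 6), -1)) = Mul(Add(4, -840, -272300), Rational(-6, 349)) = Mul(-273136, Rational(-6, 349)) = Rational(1638816, 349)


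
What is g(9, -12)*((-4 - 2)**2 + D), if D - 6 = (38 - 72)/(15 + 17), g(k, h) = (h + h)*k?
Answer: -17685/2 ≈ -8842.5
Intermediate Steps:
g(k, h) = 2*h*k (g(k, h) = (2*h)*k = 2*h*k)
D = 79/16 (D = 6 + (38 - 72)/(15 + 17) = 6 - 34/32 = 6 - 34*1/32 = 6 - 17/16 = 79/16 ≈ 4.9375)
g(9, -12)*((-4 - 2)**2 + D) = (2*(-12)*9)*((-4 - 2)**2 + 79/16) = -216*((-6)**2 + 79/16) = -216*(36 + 79/16) = -216*655/16 = -17685/2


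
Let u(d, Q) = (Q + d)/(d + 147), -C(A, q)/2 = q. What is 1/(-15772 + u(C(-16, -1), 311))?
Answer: -149/2349715 ≈ -6.3412e-5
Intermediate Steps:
C(A, q) = -2*q
u(d, Q) = (Q + d)/(147 + d)
1/(-15772 + u(C(-16, -1), 311)) = 1/(-15772 + (311 - 2*(-1))/(147 - 2*(-1))) = 1/(-15772 + (311 + 2)/(147 + 2)) = 1/(-15772 + 313/149) = 1/(-2349715/149) = -149/2349715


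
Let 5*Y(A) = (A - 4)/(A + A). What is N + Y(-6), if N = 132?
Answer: 793/6 ≈ 132.17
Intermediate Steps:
Y(A) = (-4 + A)/(10*A) (Y(A) = ((A - 4)/(A + A))/5 = ((-4 + A)/((2*A)))/5 = ((-4 + A)*(1/(2*A)))/5 = ((-4 + A)/(2*A))/5 = (-4 + A)/(10*A))
N + Y(-6) = 132 + (⅒)*(-4 - 6)/(-6) = 132 + (⅒)*(-⅙)*(-10) = 132 + ⅙ = 793/6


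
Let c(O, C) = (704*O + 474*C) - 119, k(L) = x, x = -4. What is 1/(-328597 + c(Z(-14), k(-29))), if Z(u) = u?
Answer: -1/340468 ≈ -2.9371e-6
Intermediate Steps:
k(L) = -4
c(O, C) = -119 + 474*C + 704*O (c(O, C) = (474*C + 704*O) - 119 = -119 + 474*C + 704*O)
1/(-328597 + c(Z(-14), k(-29))) = 1/(-328597 + (-119 + 474*(-4) + 704*(-14))) = 1/(-328597 + (-119 - 1896 - 9856)) = 1/(-328597 - 11871) = 1/(-340468) = -1/340468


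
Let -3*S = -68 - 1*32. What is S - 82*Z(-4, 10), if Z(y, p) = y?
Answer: 1084/3 ≈ 361.33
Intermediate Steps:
S = 100/3 (S = -(-68 - 1*32)/3 = -(-68 - 32)/3 = -1/3*(-100) = 100/3 ≈ 33.333)
S - 82*Z(-4, 10) = 100/3 - 82*(-4) = 100/3 + 328 = 1084/3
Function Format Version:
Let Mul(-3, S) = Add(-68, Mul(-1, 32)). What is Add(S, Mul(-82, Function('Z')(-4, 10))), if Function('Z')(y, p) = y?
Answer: Rational(1084, 3) ≈ 361.33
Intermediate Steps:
S = Rational(100, 3) (S = Mul(Rational(-1, 3), Add(-68, Mul(-1, 32))) = Mul(Rational(-1, 3), Add(-68, -32)) = Mul(Rational(-1, 3), -100) = Rational(100, 3) ≈ 33.333)
Add(S, Mul(-82, Function('Z')(-4, 10))) = Add(Rational(100, 3), Mul(-82, -4)) = Add(Rational(100, 3), 328) = Rational(1084, 3)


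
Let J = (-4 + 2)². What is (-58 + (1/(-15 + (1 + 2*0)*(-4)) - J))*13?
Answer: -15327/19 ≈ -806.68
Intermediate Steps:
J = 4 (J = (-2)² = 4)
(-58 + (1/(-15 + (1 + 2*0)*(-4)) - J))*13 = (-58 + (1/(-15 + (1 + 2*0)*(-4)) - 1*4))*13 = (-58 + (1/(-15 + (1 + 0)*(-4)) - 4))*13 = (-58 + (1/(-15 + 1*(-4)) - 4))*13 = (-58 + (1/(-15 - 4) - 4))*13 = (-58 + (1/(-19) - 4))*13 = (-58 + (-1/19 - 4))*13 = (-58 - 77/19)*13 = -1179/19*13 = -15327/19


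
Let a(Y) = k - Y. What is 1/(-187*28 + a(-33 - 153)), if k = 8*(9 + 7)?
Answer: -1/4922 ≈ -0.00020317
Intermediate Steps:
k = 128 (k = 8*16 = 128)
a(Y) = 128 - Y
1/(-187*28 + a(-33 - 153)) = 1/(-187*28 + (128 - (-33 - 153))) = 1/(-5236 + (128 - 1*(-186))) = 1/(-5236 + (128 + 186)) = 1/(-5236 + 314) = 1/(-4922) = -1/4922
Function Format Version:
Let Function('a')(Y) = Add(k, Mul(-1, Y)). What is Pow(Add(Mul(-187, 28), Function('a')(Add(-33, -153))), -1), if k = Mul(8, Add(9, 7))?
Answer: Rational(-1, 4922) ≈ -0.00020317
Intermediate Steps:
k = 128 (k = Mul(8, 16) = 128)
Function('a')(Y) = Add(128, Mul(-1, Y))
Pow(Add(Mul(-187, 28), Function('a')(Add(-33, -153))), -1) = Pow(Add(Mul(-187, 28), Add(128, Mul(-1, Add(-33, -153)))), -1) = Pow(Add(-5236, Add(128, Mul(-1, -186))), -1) = Pow(Add(-5236, Add(128, 186)), -1) = Pow(Add(-5236, 314), -1) = Pow(-4922, -1) = Rational(-1, 4922)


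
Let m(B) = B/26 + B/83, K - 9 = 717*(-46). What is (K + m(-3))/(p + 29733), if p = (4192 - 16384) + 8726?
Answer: -71156061/56684186 ≈ -1.2553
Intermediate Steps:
K = -32973 (K = 9 + 717*(-46) = 9 - 32982 = -32973)
p = -3466 (p = -12192 + 8726 = -3466)
m(B) = 109*B/2158 (m(B) = B*(1/26) + B*(1/83) = B/26 + B/83 = 109*B/2158)
(K + m(-3))/(p + 29733) = (-32973 + (109/2158)*(-3))/(-3466 + 29733) = (-32973 - 327/2158)/26267 = -71156061/2158*1/26267 = -71156061/56684186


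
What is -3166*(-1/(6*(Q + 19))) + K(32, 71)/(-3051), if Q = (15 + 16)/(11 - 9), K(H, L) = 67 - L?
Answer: 1073366/70173 ≈ 15.296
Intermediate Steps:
Q = 31/2 ≈ 15.500
-3166*(-1/(6*(Q + 19))) + K(32, 71)/(-3051) = -3166*(-1/(6*(31/2 + 19))) + (67 - 1*71)/(-3051) = -3166/((69/2)*(-6)) + (67 - 71)*(-1/3051) = -3166/(-207) - 4*(-1/3051) = -3166*(-1/207) + 4/3051 = 3166/207 + 4/3051 = 1073366/70173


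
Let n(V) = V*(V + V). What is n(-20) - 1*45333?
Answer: -44533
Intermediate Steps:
n(V) = 2*V² (n(V) = V*(2*V) = 2*V²)
n(-20) - 1*45333 = 2*(-20)² - 1*45333 = 2*400 - 45333 = 800 - 45333 = -44533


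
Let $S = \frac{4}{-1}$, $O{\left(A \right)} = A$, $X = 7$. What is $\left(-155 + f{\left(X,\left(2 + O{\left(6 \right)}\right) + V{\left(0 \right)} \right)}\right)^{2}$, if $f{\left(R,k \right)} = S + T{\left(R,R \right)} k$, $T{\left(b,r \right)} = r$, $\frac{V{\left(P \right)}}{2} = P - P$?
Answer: $10609$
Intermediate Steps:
$V{\left(P \right)} = 0$ ($V{\left(P \right)} = 2 \left(P - P\right) = 2 \cdot 0 = 0$)
$S = -4$ ($S = 4 \left(-1\right) = -4$)
$f{\left(R,k \right)} = -4 + R k$
$\left(-155 + f{\left(X,\left(2 + O{\left(6 \right)}\right) + V{\left(0 \right)} \right)}\right)^{2} = \left(-155 - \left(4 - 7 \left(\left(2 + 6\right) + 0\right)\right)\right)^{2} = \left(-155 - \left(4 - 7 \left(8 + 0\right)\right)\right)^{2} = \left(-155 + \left(-4 + 7 \cdot 8\right)\right)^{2} = \left(-155 + \left(-4 + 56\right)\right)^{2} = \left(-155 + 52\right)^{2} = \left(-103\right)^{2} = 10609$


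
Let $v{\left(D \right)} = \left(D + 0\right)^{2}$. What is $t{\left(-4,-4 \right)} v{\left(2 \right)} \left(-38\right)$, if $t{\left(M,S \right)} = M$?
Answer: $608$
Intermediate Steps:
$v{\left(D \right)} = D^{2}$
$t{\left(-4,-4 \right)} v{\left(2 \right)} \left(-38\right) = - 4 \cdot 2^{2} \left(-38\right) = \left(-4\right) 4 \left(-38\right) = \left(-16\right) \left(-38\right) = 608$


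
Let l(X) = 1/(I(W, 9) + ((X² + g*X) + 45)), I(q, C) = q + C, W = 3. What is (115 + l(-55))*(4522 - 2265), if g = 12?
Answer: 628644467/2422 ≈ 2.5956e+5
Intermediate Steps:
I(q, C) = C + q
l(X) = 1/(57 + X² + 12*X) (l(X) = 1/((9 + 3) + ((X² + 12*X) + 45)) = 1/(12 + (45 + X² + 12*X)) = 1/(57 + X² + 12*X))
(115 + l(-55))*(4522 - 2265) = (115 + 1/(57 + (-55)² + 12*(-55)))*(4522 - 2265) = (115 + 1/(57 + 3025 - 660))*2257 = (115 + 1/2422)*2257 = (278531/2422)*2257 = 628644467/2422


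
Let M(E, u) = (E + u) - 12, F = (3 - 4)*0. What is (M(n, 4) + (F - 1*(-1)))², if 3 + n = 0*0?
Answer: 100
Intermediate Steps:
F = 0 (F = -1*0 = 0)
n = -3 (n = -3 + 0*0 = -3 + 0 = -3)
M(E, u) = -12 + E + u
(M(n, 4) + (F - 1*(-1)))² = ((-12 - 3 + 4) + (0 - 1*(-1)))² = (-11 + (0 + 1))² = (-11 + 1)² = (-10)² = 100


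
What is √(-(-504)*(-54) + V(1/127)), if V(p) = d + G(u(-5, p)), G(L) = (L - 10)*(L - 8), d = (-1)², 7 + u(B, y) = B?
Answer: 15*I*√119 ≈ 163.63*I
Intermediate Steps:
u(B, y) = -7 + B
d = 1
G(L) = (-10 + L)*(-8 + L)
V(p) = 441 (V(p) = 1 + (80 + (-7 - 5)² - 18*(-7 - 5)) = 1 + (80 + (-12)² - 18*(-12)) = 1 + (80 + 144 + 216) = 1 + 440 = 441)
√(-(-504)*(-54) + V(1/127)) = √(-(-504)*(-54) + 441) = √(-1*27216 + 441) = √(-27216 + 441) = √(-26775) = 15*I*√119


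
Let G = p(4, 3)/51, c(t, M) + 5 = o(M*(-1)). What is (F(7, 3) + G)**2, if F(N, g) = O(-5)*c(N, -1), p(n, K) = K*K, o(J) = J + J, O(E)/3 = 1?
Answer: 22500/289 ≈ 77.855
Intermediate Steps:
O(E) = 3 (O(E) = 3*1 = 3)
o(J) = 2*J
c(t, M) = -5 - 2*M (c(t, M) = -5 + 2*(M*(-1)) = -5 + 2*(-M) = -5 - 2*M)
p(n, K) = K**2
F(N, g) = -9 (F(N, g) = 3*(-5 - 2*(-1)) = 3*(-5 + 2) = 3*(-3) = -9)
G = 3/17 (G = 3**2/51 = 9*(1/51) = 3/17 ≈ 0.17647)
(F(7, 3) + G)**2 = (-9 + 3/17)**2 = (-150/17)**2 = 22500/289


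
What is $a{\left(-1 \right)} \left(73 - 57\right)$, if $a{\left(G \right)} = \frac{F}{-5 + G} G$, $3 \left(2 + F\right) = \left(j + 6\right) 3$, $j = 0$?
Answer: $\frac{32}{3} \approx 10.667$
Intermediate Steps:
$F = 4$ ($F = -2 + \frac{\left(0 + 6\right) 3}{3} = -2 + \frac{6 \cdot 3}{3} = -2 + \frac{1}{3} \cdot 18 = -2 + 6 = 4$)
$a{\left(G \right)} = \frac{4 G}{-5 + G}$ ($a{\left(G \right)} = \frac{4}{-5 + G} G = \frac{4 G}{-5 + G}$)
$a{\left(-1 \right)} \left(73 - 57\right) = 4 \left(-1\right) \frac{1}{-5 - 1} \left(73 - 57\right) = 4 \left(-1\right) \frac{1}{-6} \cdot 16 = 4 \left(-1\right) \left(- \frac{1}{6}\right) 16 = \frac{2}{3} \cdot 16 = \frac{32}{3}$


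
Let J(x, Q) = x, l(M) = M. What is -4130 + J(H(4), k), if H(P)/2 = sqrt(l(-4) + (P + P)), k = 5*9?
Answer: -4126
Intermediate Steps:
k = 45
H(P) = 2*sqrt(-4 + 2*P) (H(P) = 2*sqrt(-4 + (P + P)) = 2*sqrt(-4 + 2*P))
-4130 + J(H(4), k) = -4130 + 2*sqrt(-4 + 2*4) = -4130 + 2*sqrt(-4 + 8) = -4130 + 2*sqrt(4) = -4130 + 2*2 = -4130 + 4 = -4126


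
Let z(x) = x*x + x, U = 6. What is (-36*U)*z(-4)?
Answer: -2592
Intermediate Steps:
z(x) = x + x² (z(x) = x² + x = x + x²)
(-36*U)*z(-4) = (-36*6)*(-4*(1 - 4)) = -(-864)*(-3) = -216*12 = -2592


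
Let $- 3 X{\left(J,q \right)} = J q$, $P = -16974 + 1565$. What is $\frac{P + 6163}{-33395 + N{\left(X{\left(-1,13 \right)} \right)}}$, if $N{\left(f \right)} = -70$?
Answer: $\frac{134}{485} \approx 0.27629$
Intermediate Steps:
$P = -15409$
$X{\left(J,q \right)} = - \frac{J q}{3}$
$\frac{P + 6163}{-33395 + N{\left(X{\left(-1,13 \right)} \right)}} = \frac{-15409 + 6163}{-33395 - 70} = - \frac{9246}{-33465} = \left(-9246\right) \left(- \frac{1}{33465}\right) = \frac{134}{485}$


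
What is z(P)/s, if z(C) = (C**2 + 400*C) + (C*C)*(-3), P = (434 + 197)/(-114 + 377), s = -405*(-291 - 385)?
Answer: 10930813/3156181470 ≈ 0.0034633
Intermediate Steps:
s = 273780 (s = -405*(-676) = 273780)
P = 631/263 ≈ 2.3992
z(C) = -2*C**2 + 400*C (z(C) = (C**2 + 400*C) + C**2*(-3) = (C**2 + 400*C) - 3*C**2 = -2*C**2 + 400*C)
z(P)/s = (2*(631/263)*(200 - 1*631/263))/273780 = (2*(631/263)*(200 - 631/263))*(1/273780) = (2*(631/263)*(51969/263))*(1/273780) = (65584878/69169)*(1/273780) = 10930813/3156181470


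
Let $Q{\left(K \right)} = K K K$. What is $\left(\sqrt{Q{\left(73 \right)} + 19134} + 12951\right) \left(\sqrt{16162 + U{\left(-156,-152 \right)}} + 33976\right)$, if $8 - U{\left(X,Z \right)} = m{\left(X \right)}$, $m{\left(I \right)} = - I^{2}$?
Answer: $\left(12951 + \sqrt{408151}\right) \left(33976 + \sqrt{40506}\right) \approx 4.6446 \cdot 10^{8}$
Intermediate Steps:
$Q{\left(K \right)} = K^{3}$ ($Q{\left(K \right)} = K^{2} K = K^{3}$)
$U{\left(X,Z \right)} = 8 + X^{2}$ ($U{\left(X,Z \right)} = 8 - - X^{2} = 8 + X^{2}$)
$\left(\sqrt{Q{\left(73 \right)} + 19134} + 12951\right) \left(\sqrt{16162 + U{\left(-156,-152 \right)}} + 33976\right) = \left(\sqrt{73^{3} + 19134} + 12951\right) \left(\sqrt{16162 + \left(8 + \left(-156\right)^{2}\right)} + 33976\right) = \left(\sqrt{389017 + 19134} + 12951\right) \left(\sqrt{16162 + \left(8 + 24336\right)} + 33976\right) = \left(\sqrt{408151} + 12951\right) \left(\sqrt{16162 + 24344} + 33976\right) = \left(12951 + \sqrt{408151}\right) \left(\sqrt{40506} + 33976\right) = \left(12951 + \sqrt{408151}\right) \left(33976 + \sqrt{40506}\right)$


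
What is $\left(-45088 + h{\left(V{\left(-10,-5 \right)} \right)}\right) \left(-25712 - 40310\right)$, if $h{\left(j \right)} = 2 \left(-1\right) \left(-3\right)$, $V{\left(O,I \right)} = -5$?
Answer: $2976403804$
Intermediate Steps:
$h{\left(j \right)} = 6$ ($h{\left(j \right)} = \left(-2\right) \left(-3\right) = 6$)
$\left(-45088 + h{\left(V{\left(-10,-5 \right)} \right)}\right) \left(-25712 - 40310\right) = \left(-45088 + 6\right) \left(-25712 - 40310\right) = \left(-45082\right) \left(-66022\right) = 2976403804$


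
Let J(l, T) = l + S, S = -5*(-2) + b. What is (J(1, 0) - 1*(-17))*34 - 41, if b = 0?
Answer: 911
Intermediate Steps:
S = 10 (S = -5*(-2) + 0 = 10 + 0 = 10)
J(l, T) = 10 + l (J(l, T) = l + 10 = 10 + l)
(J(1, 0) - 1*(-17))*34 - 41 = ((10 + 1) - 1*(-17))*34 - 41 = (11 + 17)*34 - 41 = 28*34 - 41 = 952 - 41 = 911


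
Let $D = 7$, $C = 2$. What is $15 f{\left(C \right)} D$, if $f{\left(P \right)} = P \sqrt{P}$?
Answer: $210 \sqrt{2} \approx 296.98$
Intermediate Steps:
$f{\left(P \right)} = P^{\frac{3}{2}}$
$15 f{\left(C \right)} D = 15 \cdot 2^{\frac{3}{2}} \cdot 7 = 15 \cdot 2 \sqrt{2} \cdot 7 = 30 \sqrt{2} \cdot 7 = 210 \sqrt{2}$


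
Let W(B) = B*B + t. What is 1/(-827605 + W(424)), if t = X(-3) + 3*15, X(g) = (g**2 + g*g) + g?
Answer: -1/647769 ≈ -1.5438e-6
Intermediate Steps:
X(g) = g + 2*g**2 (X(g) = (g**2 + g**2) + g = 2*g**2 + g = g + 2*g**2)
t = 60 (t = -3*(1 + 2*(-3)) + 3*15 = -3*(1 - 6) + 45 = -3*(-5) + 45 = 15 + 45 = 60)
W(B) = 60 + B**2 (W(B) = B*B + 60 = B**2 + 60 = 60 + B**2)
1/(-827605 + W(424)) = 1/(-827605 + (60 + 424**2)) = 1/(-827605 + (60 + 179776)) = 1/(-827605 + 179836) = 1/(-647769) = -1/647769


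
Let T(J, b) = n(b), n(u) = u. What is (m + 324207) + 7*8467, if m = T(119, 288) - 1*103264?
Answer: 280500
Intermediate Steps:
T(J, b) = b
m = -102976 (m = 288 - 1*103264 = 288 - 103264 = -102976)
(m + 324207) + 7*8467 = (-102976 + 324207) + 7*8467 = 221231 + 59269 = 280500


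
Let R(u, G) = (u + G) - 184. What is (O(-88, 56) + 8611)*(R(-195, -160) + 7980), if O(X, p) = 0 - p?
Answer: 63657755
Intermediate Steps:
R(u, G) = -184 + G + u (R(u, G) = (G + u) - 184 = -184 + G + u)
O(X, p) = -p
(O(-88, 56) + 8611)*(R(-195, -160) + 7980) = (-1*56 + 8611)*((-184 - 160 - 195) + 7980) = (-56 + 8611)*(-539 + 7980) = 8555*7441 = 63657755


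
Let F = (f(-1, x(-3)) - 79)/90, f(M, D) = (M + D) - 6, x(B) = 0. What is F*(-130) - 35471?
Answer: -318121/9 ≈ -35347.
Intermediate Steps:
f(M, D) = -6 + D + M (f(M, D) = (D + M) - 6 = -6 + D + M)
F = -43/45 (F = ((-6 + 0 - 1) - 79)/90 = (-7 - 79)*(1/90) = -86*1/90 = -43/45 ≈ -0.95556)
F*(-130) - 35471 = -43/45*(-130) - 35471 = 1118/9 - 35471 = -318121/9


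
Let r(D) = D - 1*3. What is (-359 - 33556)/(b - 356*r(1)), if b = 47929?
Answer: -33915/48641 ≈ -0.69725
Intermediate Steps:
r(D) = -3 + D (r(D) = D - 3 = -3 + D)
(-359 - 33556)/(b - 356*r(1)) = (-359 - 33556)/(47929 - 356*(-3 + 1)) = -33915/(47929 - 356*(-2)) = -33915/(47929 + 712) = -33915/48641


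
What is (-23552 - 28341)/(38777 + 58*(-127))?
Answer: -51893/31411 ≈ -1.6521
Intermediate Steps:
(-23552 - 28341)/(38777 + 58*(-127)) = -51893/(38777 - 7366) = -51893/31411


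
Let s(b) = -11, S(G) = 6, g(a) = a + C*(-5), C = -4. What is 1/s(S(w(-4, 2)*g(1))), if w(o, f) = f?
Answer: -1/11 ≈ -0.090909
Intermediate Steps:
g(a) = 20 + a (g(a) = a - 4*(-5) = a + 20 = 20 + a)
1/s(S(w(-4, 2)*g(1))) = 1/(-11) = -1/11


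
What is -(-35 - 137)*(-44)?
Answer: -7568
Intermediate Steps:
-(-35 - 137)*(-44) = -(-172)*(-44) = -1*7568 = -7568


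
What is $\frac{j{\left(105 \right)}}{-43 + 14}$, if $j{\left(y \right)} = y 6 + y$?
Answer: $- \frac{735}{29} \approx -25.345$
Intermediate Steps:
$j{\left(y \right)} = 7 y$ ($j{\left(y \right)} = 6 y + y = 7 y$)
$\frac{j{\left(105 \right)}}{-43 + 14} = \frac{7 \cdot 105}{-43 + 14} = \frac{1}{-29} \cdot 735 = \left(- \frac{1}{29}\right) 735 = - \frac{735}{29}$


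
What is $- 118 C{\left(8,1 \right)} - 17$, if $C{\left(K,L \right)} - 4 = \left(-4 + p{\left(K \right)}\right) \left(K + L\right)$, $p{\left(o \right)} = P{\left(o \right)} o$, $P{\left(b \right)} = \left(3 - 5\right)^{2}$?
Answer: $-30225$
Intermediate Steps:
$P{\left(b \right)} = 4$ ($P{\left(b \right)} = \left(-2\right)^{2} = 4$)
$p{\left(o \right)} = 4 o$
$C{\left(K,L \right)} = 4 + \left(-4 + 4 K\right) \left(K + L\right)$
$- 118 C{\left(8,1 \right)} - 17 = - 118 \left(4 - 32 - 4 + 4 \cdot 8^{2} + 4 \cdot 8 \cdot 1\right) - 17 = - 118 \left(4 - 32 - 4 + 4 \cdot 64 + 32\right) - 17 = - 118 \left(4 - 32 - 4 + 256 + 32\right) - 17 = \left(-118\right) 256 - 17 = -30208 - 17 = -30225$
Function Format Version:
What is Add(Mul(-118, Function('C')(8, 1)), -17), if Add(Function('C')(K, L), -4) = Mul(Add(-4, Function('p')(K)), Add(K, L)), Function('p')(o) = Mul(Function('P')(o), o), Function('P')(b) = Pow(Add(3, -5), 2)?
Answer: -30225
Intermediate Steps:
Function('P')(b) = 4 (Function('P')(b) = Pow(-2, 2) = 4)
Function('p')(o) = Mul(4, o)
Function('C')(K, L) = Add(4, Mul(Add(-4, Mul(4, K)), Add(K, L)))
Add(Mul(-118, Function('C')(8, 1)), -17) = Add(Mul(-118, Add(4, Mul(-4, 8), Mul(-4, 1), Mul(4, Pow(8, 2)), Mul(4, 8, 1))), -17) = Add(Mul(-118, Add(4, -32, -4, Mul(4, 64), 32)), -17) = Add(Mul(-118, Add(4, -32, -4, 256, 32)), -17) = Add(Mul(-118, 256), -17) = Add(-30208, -17) = -30225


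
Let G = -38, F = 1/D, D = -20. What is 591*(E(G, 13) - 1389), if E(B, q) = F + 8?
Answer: -16324011/20 ≈ -8.1620e+5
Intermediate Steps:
F = -1/20 (F = 1/(-20) = -1/20 ≈ -0.050000)
E(B, q) = 159/20 (E(B, q) = -1/20 + 8 = 159/20)
591*(E(G, 13) - 1389) = 591*(159/20 - 1389) = 591*(-27621/20) = -16324011/20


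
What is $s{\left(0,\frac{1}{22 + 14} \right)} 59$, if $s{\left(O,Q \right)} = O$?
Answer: $0$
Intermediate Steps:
$s{\left(0,\frac{1}{22 + 14} \right)} 59 = 0 \cdot 59 = 0$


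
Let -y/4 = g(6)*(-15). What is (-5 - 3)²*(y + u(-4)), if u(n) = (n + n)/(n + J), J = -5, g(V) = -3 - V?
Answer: -310528/9 ≈ -34503.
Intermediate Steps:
y = -540 (y = -4*(-3 - 1*6)*(-15) = -4*(-3 - 6)*(-15) = -(-36)*(-15) = -4*135 = -540)
u(n) = 2*n/(-5 + n) (u(n) = (n + n)/(n - 5) = (2*n)/(-5 + n) = 2*n/(-5 + n))
(-5 - 3)²*(y + u(-4)) = (-5 - 3)²*(-540 + 2*(-4)/(-5 - 4)) = (-8)²*(-540 + 2*(-4)/(-9)) = 64*(-540 + 2*(-4)*(-⅑)) = 64*(-540 + 8/9) = 64*(-4852/9) = -310528/9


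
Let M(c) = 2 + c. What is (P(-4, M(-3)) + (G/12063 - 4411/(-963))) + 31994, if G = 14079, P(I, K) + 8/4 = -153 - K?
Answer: 123313836310/3872223 ≈ 31846.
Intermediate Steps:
P(I, K) = -155 - K (P(I, K) = -2 + (-153 - K) = -155 - K)
(P(-4, M(-3)) + (G/12063 - 4411/(-963))) + 31994 = ((-155 - (2 - 3)) + (14079/12063 - 4411/(-963))) + 31994 = ((-155 - 1*(-1)) + (14079*(1/12063) - 4411*(-1/963))) + 31994 = ((-155 + 1) + (4693/4021 + 4411/963)) + 31994 = (-154 + 22255990/3872223) + 31994 = -574066352/3872223 + 31994 = 123313836310/3872223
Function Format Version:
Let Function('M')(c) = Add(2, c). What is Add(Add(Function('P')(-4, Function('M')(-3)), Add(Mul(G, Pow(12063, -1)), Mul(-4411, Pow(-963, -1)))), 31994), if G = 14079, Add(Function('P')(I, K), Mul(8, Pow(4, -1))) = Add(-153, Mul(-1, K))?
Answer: Rational(123313836310, 3872223) ≈ 31846.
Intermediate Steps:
Function('P')(I, K) = Add(-155, Mul(-1, K)) (Function('P')(I, K) = Add(-2, Add(-153, Mul(-1, K))) = Add(-155, Mul(-1, K)))
Add(Add(Function('P')(-4, Function('M')(-3)), Add(Mul(G, Pow(12063, -1)), Mul(-4411, Pow(-963, -1)))), 31994) = Add(Add(Add(-155, Mul(-1, Add(2, -3))), Add(Mul(14079, Pow(12063, -1)), Mul(-4411, Pow(-963, -1)))), 31994) = Add(Add(Add(-155, Mul(-1, -1)), Add(Mul(14079, Rational(1, 12063)), Mul(-4411, Rational(-1, 963)))), 31994) = Add(Add(Add(-155, 1), Add(Rational(4693, 4021), Rational(4411, 963))), 31994) = Add(Add(-154, Rational(22255990, 3872223)), 31994) = Add(Rational(-574066352, 3872223), 31994) = Rational(123313836310, 3872223)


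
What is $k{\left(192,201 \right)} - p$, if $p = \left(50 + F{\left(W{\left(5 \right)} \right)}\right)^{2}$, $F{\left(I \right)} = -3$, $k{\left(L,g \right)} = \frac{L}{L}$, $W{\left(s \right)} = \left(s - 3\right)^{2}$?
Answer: $-2208$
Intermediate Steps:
$W{\left(s \right)} = \left(-3 + s\right)^{2}$
$k{\left(L,g \right)} = 1$
$p = 2209$ ($p = \left(50 - 3\right)^{2} = 47^{2} = 2209$)
$k{\left(192,201 \right)} - p = 1 - 2209 = -2208$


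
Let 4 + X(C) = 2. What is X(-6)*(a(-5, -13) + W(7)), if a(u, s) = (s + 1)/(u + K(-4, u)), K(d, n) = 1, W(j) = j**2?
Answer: -104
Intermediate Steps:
X(C) = -2 (X(C) = -4 + 2 = -2)
a(u, s) = (1 + s)/(1 + u) (a(u, s) = (s + 1)/(u + 1) = (1 + s)/(1 + u))
X(-6)*(a(-5, -13) + W(7)) = -2*((1 - 13)/(1 - 5) + 7**2) = -2*(-12/(-4) + 49) = -2*(-1/4*(-12) + 49) = -2*(3 + 49) = -2*52 = -104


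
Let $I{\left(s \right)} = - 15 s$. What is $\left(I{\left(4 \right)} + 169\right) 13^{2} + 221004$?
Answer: $239425$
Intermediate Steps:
$\left(I{\left(4 \right)} + 169\right) 13^{2} + 221004 = \left(\left(-15\right) 4 + 169\right) 13^{2} + 221004 = \left(-60 + 169\right) 169 + 221004 = 109 \cdot 169 + 221004 = 18421 + 221004 = 239425$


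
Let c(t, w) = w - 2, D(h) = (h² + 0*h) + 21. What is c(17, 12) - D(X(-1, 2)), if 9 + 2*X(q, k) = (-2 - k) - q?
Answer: -47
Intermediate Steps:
X(q, k) = -11/2 - k/2 - q/2 (X(q, k) = -9/2 + ((-2 - k) - q)/2 = -9/2 + (-2 - k - q)/2 = -9/2 + (-1 - k/2 - q/2) = -11/2 - k/2 - q/2)
D(h) = 21 + h² (D(h) = (h² + 0) + 21 = h² + 21 = 21 + h²)
c(t, w) = -2 + w
c(17, 12) - D(X(-1, 2)) = (-2 + 12) - (21 + (-11/2 - ½*2 - ½*(-1))²) = 10 - (21 + (-11/2 - 1 + ½)²) = 10 - (21 + (-6)²) = 10 - (21 + 36) = 10 - 1*57 = 10 - 57 = -47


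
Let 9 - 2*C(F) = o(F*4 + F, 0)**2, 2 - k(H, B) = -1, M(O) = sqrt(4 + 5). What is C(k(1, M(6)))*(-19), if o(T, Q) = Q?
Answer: -171/2 ≈ -85.500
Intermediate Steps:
M(O) = 3 (M(O) = sqrt(9) = 3)
k(H, B) = 3 (k(H, B) = 2 - 1*(-1) = 2 + 1 = 3)
C(F) = 9/2 (C(F) = 9/2 - 1/2*0**2 = 9/2 - 1/2*0 = 9/2 + 0 = 9/2)
C(k(1, M(6)))*(-19) = (9/2)*(-19) = -171/2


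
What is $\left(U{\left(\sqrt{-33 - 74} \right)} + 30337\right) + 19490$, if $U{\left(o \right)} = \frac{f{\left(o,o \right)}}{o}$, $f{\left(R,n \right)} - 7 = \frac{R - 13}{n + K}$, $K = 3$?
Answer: $\frac{- 15995323 i + 5331481 \sqrt{107}}{107 \left(\sqrt{107} - 3 i\right)} \approx 49827.0 - 0.73339 i$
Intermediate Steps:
$f{\left(R,n \right)} = 7 + \frac{-13 + R}{3 + n}$ ($f{\left(R,n \right)} = 7 + \frac{R - 13}{n + 3} = 7 + \frac{-13 + R}{3 + n}$)
$U{\left(o \right)} = \frac{8 + 8 o}{o \left(3 + o\right)}$ ($U{\left(o \right)} = \frac{\frac{1}{3 + o} \left(8 + o + 7 o\right)}{o} = \frac{\frac{1}{3 + o} \left(8 + 8 o\right)}{o} = \frac{8 + 8 o}{o \left(3 + o\right)}$)
$\left(U{\left(\sqrt{-33 - 74} \right)} + 30337\right) + 19490 = \left(\frac{8 \left(1 + \sqrt{-33 - 74}\right)}{\sqrt{-33 - 74} \left(3 + \sqrt{-33 - 74}\right)} + 30337\right) + 19490 = \left(\frac{8 \left(1 + \sqrt{-107}\right)}{\sqrt{-107} \left(3 + \sqrt{-107}\right)} + 30337\right) + 19490 = \left(\frac{8 \left(1 + i \sqrt{107}\right)}{i \sqrt{107} \left(3 + i \sqrt{107}\right)} + 30337\right) + 19490 = \left(\frac{8 \left(- \frac{i \sqrt{107}}{107}\right) \left(1 + i \sqrt{107}\right)}{3 + i \sqrt{107}} + 30337\right) + 19490 = \left(- \frac{8 i \sqrt{107} \left(1 + i \sqrt{107}\right)}{107 \left(3 + i \sqrt{107}\right)} + 30337\right) + 19490 = \left(30337 - \frac{8 i \sqrt{107} \left(1 + i \sqrt{107}\right)}{107 \left(3 + i \sqrt{107}\right)}\right) + 19490 = 49827 - \frac{8 i \sqrt{107} \left(1 + i \sqrt{107}\right)}{107 \left(3 + i \sqrt{107}\right)}$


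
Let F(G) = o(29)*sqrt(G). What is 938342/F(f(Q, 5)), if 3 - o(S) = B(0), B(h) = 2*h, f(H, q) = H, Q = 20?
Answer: 469171*sqrt(5)/15 ≈ 69940.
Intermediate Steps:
o(S) = 3 (o(S) = 3 - 2*0 = 3 - 1*0 = 3 + 0 = 3)
F(G) = 3*sqrt(G)
938342/F(f(Q, 5)) = 938342/((3*sqrt(20))) = 938342/((3*(2*sqrt(5)))) = 938342/((6*sqrt(5))) = 938342*(sqrt(5)/30) = 469171*sqrt(5)/15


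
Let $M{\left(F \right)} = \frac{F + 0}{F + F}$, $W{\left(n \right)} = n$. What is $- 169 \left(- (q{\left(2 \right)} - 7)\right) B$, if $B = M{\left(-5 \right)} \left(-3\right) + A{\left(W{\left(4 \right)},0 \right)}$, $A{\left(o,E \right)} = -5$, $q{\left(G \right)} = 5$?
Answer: $2197$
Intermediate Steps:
$M{\left(F \right)} = \frac{1}{2}$ ($M{\left(F \right)} = \frac{F}{2 F} = F \frac{1}{2 F} = \frac{1}{2}$)
$B = - \frac{13}{2}$ ($B = \frac{1}{2} \left(-3\right) - 5 = - \frac{3}{2} - 5 = - \frac{13}{2} \approx -6.5$)
$- 169 \left(- (q{\left(2 \right)} - 7)\right) B = - 169 \left(- (5 - 7)\right) \left(- \frac{13}{2}\right) = - 169 \left(\left(-1\right) \left(-2\right)\right) \left(- \frac{13}{2}\right) = \left(-169\right) 2 \left(- \frac{13}{2}\right) = \left(-338\right) \left(- \frac{13}{2}\right) = 2197$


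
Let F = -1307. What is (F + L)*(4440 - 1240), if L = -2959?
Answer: -13651200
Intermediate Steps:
(F + L)*(4440 - 1240) = (-1307 - 2959)*(4440 - 1240) = -4266*3200 = -13651200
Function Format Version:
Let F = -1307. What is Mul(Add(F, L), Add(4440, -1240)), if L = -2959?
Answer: -13651200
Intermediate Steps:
Mul(Add(F, L), Add(4440, -1240)) = Mul(Add(-1307, -2959), Add(4440, -1240)) = Mul(-4266, 3200) = -13651200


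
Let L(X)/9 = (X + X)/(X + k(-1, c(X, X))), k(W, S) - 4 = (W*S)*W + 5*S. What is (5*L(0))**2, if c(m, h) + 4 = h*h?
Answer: 0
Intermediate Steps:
c(m, h) = -4 + h**2 (c(m, h) = -4 + h*h = -4 + h**2)
k(W, S) = 4 + 5*S + S*W**2 (k(W, S) = 4 + ((W*S)*W + 5*S) = 4 + ((S*W)*W + 5*S) = 4 + (S*W**2 + 5*S) = 4 + (5*S + S*W**2) = 4 + 5*S + S*W**2)
L(X) = 18*X/(-20 + X + 6*X**2) (L(X) = 9*((X + X)/(X + (4 + 5*(-4 + X**2) + (-4 + X**2)*(-1)**2))) = 9*((2*X)/(X + (4 + (-20 + 5*X**2) + (-4 + X**2)*1))) = 9*((2*X)/(X + (4 + (-20 + 5*X**2) + (-4 + X**2)))) = 9*((2*X)/(X + (-20 + 6*X**2))) = 9*((2*X)/(-20 + X + 6*X**2)) = 9*(2*X/(-20 + X + 6*X**2)) = 18*X/(-20 + X + 6*X**2))
(5*L(0))**2 = (5*(18*0/(-20 + 0 + 6*0**2)))**2 = (5*(18*0/(-20 + 0 + 6*0)))**2 = (5*(18*0/(-20 + 0 + 0)))**2 = (5*(18*0/(-20)))**2 = (5*(18*0*(-1/20)))**2 = (5*0)**2 = 0**2 = 0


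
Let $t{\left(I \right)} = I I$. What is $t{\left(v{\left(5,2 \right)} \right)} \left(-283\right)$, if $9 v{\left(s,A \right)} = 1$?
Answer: $- \frac{283}{81} \approx -3.4938$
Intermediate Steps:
$v{\left(s,A \right)} = \frac{1}{9}$ ($v{\left(s,A \right)} = \frac{1}{9} \cdot 1 = \frac{1}{9}$)
$t{\left(I \right)} = I^{2}$
$t{\left(v{\left(5,2 \right)} \right)} \left(-283\right) = \left(\frac{1}{9}\right)^{2} \left(-283\right) = \frac{1}{81} \left(-283\right) = - \frac{283}{81}$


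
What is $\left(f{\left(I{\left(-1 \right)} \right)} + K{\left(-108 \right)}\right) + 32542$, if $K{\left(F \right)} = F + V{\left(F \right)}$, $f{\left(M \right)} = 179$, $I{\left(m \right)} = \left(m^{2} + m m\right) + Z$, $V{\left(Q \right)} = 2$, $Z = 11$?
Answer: $32615$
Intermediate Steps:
$I{\left(m \right)} = 11 + 2 m^{2}$ ($I{\left(m \right)} = \left(m^{2} + m m\right) + 11 = \left(m^{2} + m^{2}\right) + 11 = 2 m^{2} + 11 = 11 + 2 m^{2}$)
$K{\left(F \right)} = 2 + F$ ($K{\left(F \right)} = F + 2 = 2 + F$)
$\left(f{\left(I{\left(-1 \right)} \right)} + K{\left(-108 \right)}\right) + 32542 = \left(179 + \left(2 - 108\right)\right) + 32542 = \left(179 - 106\right) + 32542 = 73 + 32542 = 32615$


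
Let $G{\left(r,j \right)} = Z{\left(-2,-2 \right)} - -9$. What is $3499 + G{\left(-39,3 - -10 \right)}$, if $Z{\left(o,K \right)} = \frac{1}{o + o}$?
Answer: $\frac{14031}{4} \approx 3507.8$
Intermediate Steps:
$Z{\left(o,K \right)} = \frac{1}{2 o}$
$G{\left(r,j \right)} = \frac{35}{4}$ ($G{\left(r,j \right)} = \frac{1}{2 \left(-2\right)} - -9 = \frac{1}{2} \left(- \frac{1}{2}\right) + 9 = - \frac{1}{4} + 9 = \frac{35}{4}$)
$3499 + G{\left(-39,3 - -10 \right)} = 3499 + \frac{35}{4} = \frac{14031}{4}$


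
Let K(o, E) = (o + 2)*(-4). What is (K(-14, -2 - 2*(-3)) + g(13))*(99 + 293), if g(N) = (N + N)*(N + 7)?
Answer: 222656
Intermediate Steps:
g(N) = 2*N*(7 + N) (g(N) = (2*N)*(7 + N) = 2*N*(7 + N))
K(o, E) = -8 - 4*o (K(o, E) = (2 + o)*(-4) = -8 - 4*o)
(K(-14, -2 - 2*(-3)) + g(13))*(99 + 293) = ((-8 - 4*(-14)) + 2*13*(7 + 13))*(99 + 293) = ((-8 + 56) + 2*13*20)*392 = (48 + 520)*392 = 568*392 = 222656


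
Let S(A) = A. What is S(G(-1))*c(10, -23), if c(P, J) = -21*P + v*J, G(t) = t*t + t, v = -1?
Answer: 0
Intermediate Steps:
G(t) = t + t**2 (G(t) = t**2 + t = t + t**2)
c(P, J) = -J - 21*P (c(P, J) = -21*P - J = -J - 21*P)
S(G(-1))*c(10, -23) = (-(1 - 1))*(-1*(-23) - 21*10) = (-1*0)*(23 - 210) = 0*(-187) = 0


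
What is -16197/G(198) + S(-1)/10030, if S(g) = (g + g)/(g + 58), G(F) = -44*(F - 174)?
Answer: 1543330793/100620960 ≈ 15.338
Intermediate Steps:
G(F) = 7656 - 44*F (G(F) = -44*(-174 + F) = 7656 - 44*F)
S(g) = 2*g/(58 + g) (S(g) = (2*g)/(58 + g) = 2*g/(58 + g))
-16197/G(198) + S(-1)/10030 = -16197/(7656 - 44*198) + (2*(-1)/(58 - 1))/10030 = -16197/(7656 - 8712) + (2*(-1)/57)*(1/10030) = -16197/(-1056) + (2*(-1)*(1/57))*(1/10030) = -16197*(-1/1056) - 2/57*1/10030 = 5399/352 - 1/285855 = 1543330793/100620960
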